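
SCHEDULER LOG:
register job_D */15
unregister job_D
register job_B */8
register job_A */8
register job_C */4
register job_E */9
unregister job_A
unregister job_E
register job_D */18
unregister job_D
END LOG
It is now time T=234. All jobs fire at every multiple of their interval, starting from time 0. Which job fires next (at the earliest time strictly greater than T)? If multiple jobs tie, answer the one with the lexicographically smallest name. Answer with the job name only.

Answer: job_C

Derivation:
Op 1: register job_D */15 -> active={job_D:*/15}
Op 2: unregister job_D -> active={}
Op 3: register job_B */8 -> active={job_B:*/8}
Op 4: register job_A */8 -> active={job_A:*/8, job_B:*/8}
Op 5: register job_C */4 -> active={job_A:*/8, job_B:*/8, job_C:*/4}
Op 6: register job_E */9 -> active={job_A:*/8, job_B:*/8, job_C:*/4, job_E:*/9}
Op 7: unregister job_A -> active={job_B:*/8, job_C:*/4, job_E:*/9}
Op 8: unregister job_E -> active={job_B:*/8, job_C:*/4}
Op 9: register job_D */18 -> active={job_B:*/8, job_C:*/4, job_D:*/18}
Op 10: unregister job_D -> active={job_B:*/8, job_C:*/4}
  job_B: interval 8, next fire after T=234 is 240
  job_C: interval 4, next fire after T=234 is 236
Earliest = 236, winner (lex tiebreak) = job_C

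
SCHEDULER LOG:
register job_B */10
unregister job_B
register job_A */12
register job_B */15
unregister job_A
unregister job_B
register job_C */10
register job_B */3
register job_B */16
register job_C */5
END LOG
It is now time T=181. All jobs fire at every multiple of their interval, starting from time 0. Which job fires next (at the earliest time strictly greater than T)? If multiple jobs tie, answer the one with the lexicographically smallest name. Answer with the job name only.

Op 1: register job_B */10 -> active={job_B:*/10}
Op 2: unregister job_B -> active={}
Op 3: register job_A */12 -> active={job_A:*/12}
Op 4: register job_B */15 -> active={job_A:*/12, job_B:*/15}
Op 5: unregister job_A -> active={job_B:*/15}
Op 6: unregister job_B -> active={}
Op 7: register job_C */10 -> active={job_C:*/10}
Op 8: register job_B */3 -> active={job_B:*/3, job_C:*/10}
Op 9: register job_B */16 -> active={job_B:*/16, job_C:*/10}
Op 10: register job_C */5 -> active={job_B:*/16, job_C:*/5}
  job_B: interval 16, next fire after T=181 is 192
  job_C: interval 5, next fire after T=181 is 185
Earliest = 185, winner (lex tiebreak) = job_C

Answer: job_C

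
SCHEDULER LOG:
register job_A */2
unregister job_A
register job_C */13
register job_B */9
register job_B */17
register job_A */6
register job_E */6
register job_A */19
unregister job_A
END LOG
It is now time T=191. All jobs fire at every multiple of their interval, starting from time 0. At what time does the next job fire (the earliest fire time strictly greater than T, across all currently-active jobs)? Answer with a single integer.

Op 1: register job_A */2 -> active={job_A:*/2}
Op 2: unregister job_A -> active={}
Op 3: register job_C */13 -> active={job_C:*/13}
Op 4: register job_B */9 -> active={job_B:*/9, job_C:*/13}
Op 5: register job_B */17 -> active={job_B:*/17, job_C:*/13}
Op 6: register job_A */6 -> active={job_A:*/6, job_B:*/17, job_C:*/13}
Op 7: register job_E */6 -> active={job_A:*/6, job_B:*/17, job_C:*/13, job_E:*/6}
Op 8: register job_A */19 -> active={job_A:*/19, job_B:*/17, job_C:*/13, job_E:*/6}
Op 9: unregister job_A -> active={job_B:*/17, job_C:*/13, job_E:*/6}
  job_B: interval 17, next fire after T=191 is 204
  job_C: interval 13, next fire after T=191 is 195
  job_E: interval 6, next fire after T=191 is 192
Earliest fire time = 192 (job job_E)

Answer: 192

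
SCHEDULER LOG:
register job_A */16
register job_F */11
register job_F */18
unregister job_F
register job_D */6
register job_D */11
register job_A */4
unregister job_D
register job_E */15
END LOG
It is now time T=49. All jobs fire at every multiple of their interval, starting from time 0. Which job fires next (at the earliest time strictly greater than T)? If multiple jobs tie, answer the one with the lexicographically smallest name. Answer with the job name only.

Op 1: register job_A */16 -> active={job_A:*/16}
Op 2: register job_F */11 -> active={job_A:*/16, job_F:*/11}
Op 3: register job_F */18 -> active={job_A:*/16, job_F:*/18}
Op 4: unregister job_F -> active={job_A:*/16}
Op 5: register job_D */6 -> active={job_A:*/16, job_D:*/6}
Op 6: register job_D */11 -> active={job_A:*/16, job_D:*/11}
Op 7: register job_A */4 -> active={job_A:*/4, job_D:*/11}
Op 8: unregister job_D -> active={job_A:*/4}
Op 9: register job_E */15 -> active={job_A:*/4, job_E:*/15}
  job_A: interval 4, next fire after T=49 is 52
  job_E: interval 15, next fire after T=49 is 60
Earliest = 52, winner (lex tiebreak) = job_A

Answer: job_A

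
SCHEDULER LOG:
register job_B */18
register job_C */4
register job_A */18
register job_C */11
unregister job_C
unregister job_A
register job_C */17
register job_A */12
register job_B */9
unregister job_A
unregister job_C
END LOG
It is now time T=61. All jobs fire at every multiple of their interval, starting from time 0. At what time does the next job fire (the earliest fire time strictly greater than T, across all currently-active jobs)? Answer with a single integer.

Op 1: register job_B */18 -> active={job_B:*/18}
Op 2: register job_C */4 -> active={job_B:*/18, job_C:*/4}
Op 3: register job_A */18 -> active={job_A:*/18, job_B:*/18, job_C:*/4}
Op 4: register job_C */11 -> active={job_A:*/18, job_B:*/18, job_C:*/11}
Op 5: unregister job_C -> active={job_A:*/18, job_B:*/18}
Op 6: unregister job_A -> active={job_B:*/18}
Op 7: register job_C */17 -> active={job_B:*/18, job_C:*/17}
Op 8: register job_A */12 -> active={job_A:*/12, job_B:*/18, job_C:*/17}
Op 9: register job_B */9 -> active={job_A:*/12, job_B:*/9, job_C:*/17}
Op 10: unregister job_A -> active={job_B:*/9, job_C:*/17}
Op 11: unregister job_C -> active={job_B:*/9}
  job_B: interval 9, next fire after T=61 is 63
Earliest fire time = 63 (job job_B)

Answer: 63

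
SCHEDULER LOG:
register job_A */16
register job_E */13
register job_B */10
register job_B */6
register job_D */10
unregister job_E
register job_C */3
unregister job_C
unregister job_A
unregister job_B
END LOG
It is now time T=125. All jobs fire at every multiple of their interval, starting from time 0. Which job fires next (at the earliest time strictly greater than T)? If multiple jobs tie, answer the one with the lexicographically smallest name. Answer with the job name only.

Op 1: register job_A */16 -> active={job_A:*/16}
Op 2: register job_E */13 -> active={job_A:*/16, job_E:*/13}
Op 3: register job_B */10 -> active={job_A:*/16, job_B:*/10, job_E:*/13}
Op 4: register job_B */6 -> active={job_A:*/16, job_B:*/6, job_E:*/13}
Op 5: register job_D */10 -> active={job_A:*/16, job_B:*/6, job_D:*/10, job_E:*/13}
Op 6: unregister job_E -> active={job_A:*/16, job_B:*/6, job_D:*/10}
Op 7: register job_C */3 -> active={job_A:*/16, job_B:*/6, job_C:*/3, job_D:*/10}
Op 8: unregister job_C -> active={job_A:*/16, job_B:*/6, job_D:*/10}
Op 9: unregister job_A -> active={job_B:*/6, job_D:*/10}
Op 10: unregister job_B -> active={job_D:*/10}
  job_D: interval 10, next fire after T=125 is 130
Earliest = 130, winner (lex tiebreak) = job_D

Answer: job_D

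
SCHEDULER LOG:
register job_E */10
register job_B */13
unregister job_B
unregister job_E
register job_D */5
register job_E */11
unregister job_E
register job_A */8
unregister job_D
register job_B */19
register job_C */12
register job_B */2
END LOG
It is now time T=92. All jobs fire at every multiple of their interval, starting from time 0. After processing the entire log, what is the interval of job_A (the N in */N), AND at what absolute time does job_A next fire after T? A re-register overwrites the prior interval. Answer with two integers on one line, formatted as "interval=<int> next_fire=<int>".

Op 1: register job_E */10 -> active={job_E:*/10}
Op 2: register job_B */13 -> active={job_B:*/13, job_E:*/10}
Op 3: unregister job_B -> active={job_E:*/10}
Op 4: unregister job_E -> active={}
Op 5: register job_D */5 -> active={job_D:*/5}
Op 6: register job_E */11 -> active={job_D:*/5, job_E:*/11}
Op 7: unregister job_E -> active={job_D:*/5}
Op 8: register job_A */8 -> active={job_A:*/8, job_D:*/5}
Op 9: unregister job_D -> active={job_A:*/8}
Op 10: register job_B */19 -> active={job_A:*/8, job_B:*/19}
Op 11: register job_C */12 -> active={job_A:*/8, job_B:*/19, job_C:*/12}
Op 12: register job_B */2 -> active={job_A:*/8, job_B:*/2, job_C:*/12}
Final interval of job_A = 8
Next fire of job_A after T=92: (92//8+1)*8 = 96

Answer: interval=8 next_fire=96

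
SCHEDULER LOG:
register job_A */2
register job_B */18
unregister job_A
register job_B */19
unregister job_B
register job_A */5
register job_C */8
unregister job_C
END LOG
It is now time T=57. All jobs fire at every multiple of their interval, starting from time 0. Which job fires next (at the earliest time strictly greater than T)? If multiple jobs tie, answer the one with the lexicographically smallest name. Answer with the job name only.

Answer: job_A

Derivation:
Op 1: register job_A */2 -> active={job_A:*/2}
Op 2: register job_B */18 -> active={job_A:*/2, job_B:*/18}
Op 3: unregister job_A -> active={job_B:*/18}
Op 4: register job_B */19 -> active={job_B:*/19}
Op 5: unregister job_B -> active={}
Op 6: register job_A */5 -> active={job_A:*/5}
Op 7: register job_C */8 -> active={job_A:*/5, job_C:*/8}
Op 8: unregister job_C -> active={job_A:*/5}
  job_A: interval 5, next fire after T=57 is 60
Earliest = 60, winner (lex tiebreak) = job_A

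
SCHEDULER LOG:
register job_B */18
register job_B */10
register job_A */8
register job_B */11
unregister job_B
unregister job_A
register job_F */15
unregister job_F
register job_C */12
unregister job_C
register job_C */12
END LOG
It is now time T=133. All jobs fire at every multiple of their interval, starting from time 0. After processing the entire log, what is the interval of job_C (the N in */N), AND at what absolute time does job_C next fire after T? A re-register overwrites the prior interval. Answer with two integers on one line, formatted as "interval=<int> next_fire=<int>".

Op 1: register job_B */18 -> active={job_B:*/18}
Op 2: register job_B */10 -> active={job_B:*/10}
Op 3: register job_A */8 -> active={job_A:*/8, job_B:*/10}
Op 4: register job_B */11 -> active={job_A:*/8, job_B:*/11}
Op 5: unregister job_B -> active={job_A:*/8}
Op 6: unregister job_A -> active={}
Op 7: register job_F */15 -> active={job_F:*/15}
Op 8: unregister job_F -> active={}
Op 9: register job_C */12 -> active={job_C:*/12}
Op 10: unregister job_C -> active={}
Op 11: register job_C */12 -> active={job_C:*/12}
Final interval of job_C = 12
Next fire of job_C after T=133: (133//12+1)*12 = 144

Answer: interval=12 next_fire=144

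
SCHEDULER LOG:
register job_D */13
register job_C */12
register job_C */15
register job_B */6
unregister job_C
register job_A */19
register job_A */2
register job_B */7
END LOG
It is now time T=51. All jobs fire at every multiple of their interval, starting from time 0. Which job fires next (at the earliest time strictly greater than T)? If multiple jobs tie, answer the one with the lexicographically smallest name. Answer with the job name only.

Answer: job_A

Derivation:
Op 1: register job_D */13 -> active={job_D:*/13}
Op 2: register job_C */12 -> active={job_C:*/12, job_D:*/13}
Op 3: register job_C */15 -> active={job_C:*/15, job_D:*/13}
Op 4: register job_B */6 -> active={job_B:*/6, job_C:*/15, job_D:*/13}
Op 5: unregister job_C -> active={job_B:*/6, job_D:*/13}
Op 6: register job_A */19 -> active={job_A:*/19, job_B:*/6, job_D:*/13}
Op 7: register job_A */2 -> active={job_A:*/2, job_B:*/6, job_D:*/13}
Op 8: register job_B */7 -> active={job_A:*/2, job_B:*/7, job_D:*/13}
  job_A: interval 2, next fire after T=51 is 52
  job_B: interval 7, next fire after T=51 is 56
  job_D: interval 13, next fire after T=51 is 52
Earliest = 52, winner (lex tiebreak) = job_A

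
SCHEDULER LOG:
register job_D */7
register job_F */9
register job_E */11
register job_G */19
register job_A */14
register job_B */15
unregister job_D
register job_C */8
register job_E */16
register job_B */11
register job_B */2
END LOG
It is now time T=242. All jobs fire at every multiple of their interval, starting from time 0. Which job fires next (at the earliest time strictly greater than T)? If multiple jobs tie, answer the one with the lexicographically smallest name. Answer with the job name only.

Answer: job_F

Derivation:
Op 1: register job_D */7 -> active={job_D:*/7}
Op 2: register job_F */9 -> active={job_D:*/7, job_F:*/9}
Op 3: register job_E */11 -> active={job_D:*/7, job_E:*/11, job_F:*/9}
Op 4: register job_G */19 -> active={job_D:*/7, job_E:*/11, job_F:*/9, job_G:*/19}
Op 5: register job_A */14 -> active={job_A:*/14, job_D:*/7, job_E:*/11, job_F:*/9, job_G:*/19}
Op 6: register job_B */15 -> active={job_A:*/14, job_B:*/15, job_D:*/7, job_E:*/11, job_F:*/9, job_G:*/19}
Op 7: unregister job_D -> active={job_A:*/14, job_B:*/15, job_E:*/11, job_F:*/9, job_G:*/19}
Op 8: register job_C */8 -> active={job_A:*/14, job_B:*/15, job_C:*/8, job_E:*/11, job_F:*/9, job_G:*/19}
Op 9: register job_E */16 -> active={job_A:*/14, job_B:*/15, job_C:*/8, job_E:*/16, job_F:*/9, job_G:*/19}
Op 10: register job_B */11 -> active={job_A:*/14, job_B:*/11, job_C:*/8, job_E:*/16, job_F:*/9, job_G:*/19}
Op 11: register job_B */2 -> active={job_A:*/14, job_B:*/2, job_C:*/8, job_E:*/16, job_F:*/9, job_G:*/19}
  job_A: interval 14, next fire after T=242 is 252
  job_B: interval 2, next fire after T=242 is 244
  job_C: interval 8, next fire after T=242 is 248
  job_E: interval 16, next fire after T=242 is 256
  job_F: interval 9, next fire after T=242 is 243
  job_G: interval 19, next fire after T=242 is 247
Earliest = 243, winner (lex tiebreak) = job_F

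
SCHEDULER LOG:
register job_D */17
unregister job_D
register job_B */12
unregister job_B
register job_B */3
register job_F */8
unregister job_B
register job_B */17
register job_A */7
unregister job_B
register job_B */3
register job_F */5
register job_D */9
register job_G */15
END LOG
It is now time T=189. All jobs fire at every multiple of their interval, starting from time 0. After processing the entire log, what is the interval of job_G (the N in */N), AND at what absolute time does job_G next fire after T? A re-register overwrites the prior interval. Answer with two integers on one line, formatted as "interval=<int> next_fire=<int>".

Op 1: register job_D */17 -> active={job_D:*/17}
Op 2: unregister job_D -> active={}
Op 3: register job_B */12 -> active={job_B:*/12}
Op 4: unregister job_B -> active={}
Op 5: register job_B */3 -> active={job_B:*/3}
Op 6: register job_F */8 -> active={job_B:*/3, job_F:*/8}
Op 7: unregister job_B -> active={job_F:*/8}
Op 8: register job_B */17 -> active={job_B:*/17, job_F:*/8}
Op 9: register job_A */7 -> active={job_A:*/7, job_B:*/17, job_F:*/8}
Op 10: unregister job_B -> active={job_A:*/7, job_F:*/8}
Op 11: register job_B */3 -> active={job_A:*/7, job_B:*/3, job_F:*/8}
Op 12: register job_F */5 -> active={job_A:*/7, job_B:*/3, job_F:*/5}
Op 13: register job_D */9 -> active={job_A:*/7, job_B:*/3, job_D:*/9, job_F:*/5}
Op 14: register job_G */15 -> active={job_A:*/7, job_B:*/3, job_D:*/9, job_F:*/5, job_G:*/15}
Final interval of job_G = 15
Next fire of job_G after T=189: (189//15+1)*15 = 195

Answer: interval=15 next_fire=195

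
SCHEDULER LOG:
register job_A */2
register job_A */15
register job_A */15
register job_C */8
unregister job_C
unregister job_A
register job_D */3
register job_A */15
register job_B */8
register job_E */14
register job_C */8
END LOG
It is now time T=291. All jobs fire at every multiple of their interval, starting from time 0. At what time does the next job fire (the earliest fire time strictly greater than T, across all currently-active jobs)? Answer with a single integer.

Op 1: register job_A */2 -> active={job_A:*/2}
Op 2: register job_A */15 -> active={job_A:*/15}
Op 3: register job_A */15 -> active={job_A:*/15}
Op 4: register job_C */8 -> active={job_A:*/15, job_C:*/8}
Op 5: unregister job_C -> active={job_A:*/15}
Op 6: unregister job_A -> active={}
Op 7: register job_D */3 -> active={job_D:*/3}
Op 8: register job_A */15 -> active={job_A:*/15, job_D:*/3}
Op 9: register job_B */8 -> active={job_A:*/15, job_B:*/8, job_D:*/3}
Op 10: register job_E */14 -> active={job_A:*/15, job_B:*/8, job_D:*/3, job_E:*/14}
Op 11: register job_C */8 -> active={job_A:*/15, job_B:*/8, job_C:*/8, job_D:*/3, job_E:*/14}
  job_A: interval 15, next fire after T=291 is 300
  job_B: interval 8, next fire after T=291 is 296
  job_C: interval 8, next fire after T=291 is 296
  job_D: interval 3, next fire after T=291 is 294
  job_E: interval 14, next fire after T=291 is 294
Earliest fire time = 294 (job job_D)

Answer: 294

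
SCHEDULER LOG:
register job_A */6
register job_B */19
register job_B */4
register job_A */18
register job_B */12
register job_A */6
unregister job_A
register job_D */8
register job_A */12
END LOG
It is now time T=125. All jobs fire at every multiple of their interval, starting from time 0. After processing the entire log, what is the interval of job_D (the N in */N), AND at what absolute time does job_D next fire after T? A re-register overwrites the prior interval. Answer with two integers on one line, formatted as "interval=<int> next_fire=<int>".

Answer: interval=8 next_fire=128

Derivation:
Op 1: register job_A */6 -> active={job_A:*/6}
Op 2: register job_B */19 -> active={job_A:*/6, job_B:*/19}
Op 3: register job_B */4 -> active={job_A:*/6, job_B:*/4}
Op 4: register job_A */18 -> active={job_A:*/18, job_B:*/4}
Op 5: register job_B */12 -> active={job_A:*/18, job_B:*/12}
Op 6: register job_A */6 -> active={job_A:*/6, job_B:*/12}
Op 7: unregister job_A -> active={job_B:*/12}
Op 8: register job_D */8 -> active={job_B:*/12, job_D:*/8}
Op 9: register job_A */12 -> active={job_A:*/12, job_B:*/12, job_D:*/8}
Final interval of job_D = 8
Next fire of job_D after T=125: (125//8+1)*8 = 128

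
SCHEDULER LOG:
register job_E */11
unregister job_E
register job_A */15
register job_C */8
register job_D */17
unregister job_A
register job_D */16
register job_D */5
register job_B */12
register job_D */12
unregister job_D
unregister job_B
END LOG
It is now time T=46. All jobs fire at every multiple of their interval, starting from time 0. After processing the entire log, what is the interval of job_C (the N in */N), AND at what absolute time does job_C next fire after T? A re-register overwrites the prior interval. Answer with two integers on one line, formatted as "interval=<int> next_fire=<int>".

Op 1: register job_E */11 -> active={job_E:*/11}
Op 2: unregister job_E -> active={}
Op 3: register job_A */15 -> active={job_A:*/15}
Op 4: register job_C */8 -> active={job_A:*/15, job_C:*/8}
Op 5: register job_D */17 -> active={job_A:*/15, job_C:*/8, job_D:*/17}
Op 6: unregister job_A -> active={job_C:*/8, job_D:*/17}
Op 7: register job_D */16 -> active={job_C:*/8, job_D:*/16}
Op 8: register job_D */5 -> active={job_C:*/8, job_D:*/5}
Op 9: register job_B */12 -> active={job_B:*/12, job_C:*/8, job_D:*/5}
Op 10: register job_D */12 -> active={job_B:*/12, job_C:*/8, job_D:*/12}
Op 11: unregister job_D -> active={job_B:*/12, job_C:*/8}
Op 12: unregister job_B -> active={job_C:*/8}
Final interval of job_C = 8
Next fire of job_C after T=46: (46//8+1)*8 = 48

Answer: interval=8 next_fire=48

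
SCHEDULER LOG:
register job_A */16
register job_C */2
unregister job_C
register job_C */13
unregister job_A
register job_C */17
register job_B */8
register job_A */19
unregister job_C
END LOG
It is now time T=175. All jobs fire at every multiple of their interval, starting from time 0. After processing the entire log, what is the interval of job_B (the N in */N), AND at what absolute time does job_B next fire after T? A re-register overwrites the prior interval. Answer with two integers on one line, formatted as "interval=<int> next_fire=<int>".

Op 1: register job_A */16 -> active={job_A:*/16}
Op 2: register job_C */2 -> active={job_A:*/16, job_C:*/2}
Op 3: unregister job_C -> active={job_A:*/16}
Op 4: register job_C */13 -> active={job_A:*/16, job_C:*/13}
Op 5: unregister job_A -> active={job_C:*/13}
Op 6: register job_C */17 -> active={job_C:*/17}
Op 7: register job_B */8 -> active={job_B:*/8, job_C:*/17}
Op 8: register job_A */19 -> active={job_A:*/19, job_B:*/8, job_C:*/17}
Op 9: unregister job_C -> active={job_A:*/19, job_B:*/8}
Final interval of job_B = 8
Next fire of job_B after T=175: (175//8+1)*8 = 176

Answer: interval=8 next_fire=176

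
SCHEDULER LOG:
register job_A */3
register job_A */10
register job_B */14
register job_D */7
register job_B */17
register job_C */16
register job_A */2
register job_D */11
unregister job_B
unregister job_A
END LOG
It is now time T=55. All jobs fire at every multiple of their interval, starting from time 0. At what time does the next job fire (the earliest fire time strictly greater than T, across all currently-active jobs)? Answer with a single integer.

Answer: 64

Derivation:
Op 1: register job_A */3 -> active={job_A:*/3}
Op 2: register job_A */10 -> active={job_A:*/10}
Op 3: register job_B */14 -> active={job_A:*/10, job_B:*/14}
Op 4: register job_D */7 -> active={job_A:*/10, job_B:*/14, job_D:*/7}
Op 5: register job_B */17 -> active={job_A:*/10, job_B:*/17, job_D:*/7}
Op 6: register job_C */16 -> active={job_A:*/10, job_B:*/17, job_C:*/16, job_D:*/7}
Op 7: register job_A */2 -> active={job_A:*/2, job_B:*/17, job_C:*/16, job_D:*/7}
Op 8: register job_D */11 -> active={job_A:*/2, job_B:*/17, job_C:*/16, job_D:*/11}
Op 9: unregister job_B -> active={job_A:*/2, job_C:*/16, job_D:*/11}
Op 10: unregister job_A -> active={job_C:*/16, job_D:*/11}
  job_C: interval 16, next fire after T=55 is 64
  job_D: interval 11, next fire after T=55 is 66
Earliest fire time = 64 (job job_C)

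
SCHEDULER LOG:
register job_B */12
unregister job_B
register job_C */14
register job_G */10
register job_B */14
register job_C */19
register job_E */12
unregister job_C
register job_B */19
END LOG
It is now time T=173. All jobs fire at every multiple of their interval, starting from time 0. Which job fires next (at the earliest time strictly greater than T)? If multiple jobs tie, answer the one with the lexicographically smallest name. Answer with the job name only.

Answer: job_E

Derivation:
Op 1: register job_B */12 -> active={job_B:*/12}
Op 2: unregister job_B -> active={}
Op 3: register job_C */14 -> active={job_C:*/14}
Op 4: register job_G */10 -> active={job_C:*/14, job_G:*/10}
Op 5: register job_B */14 -> active={job_B:*/14, job_C:*/14, job_G:*/10}
Op 6: register job_C */19 -> active={job_B:*/14, job_C:*/19, job_G:*/10}
Op 7: register job_E */12 -> active={job_B:*/14, job_C:*/19, job_E:*/12, job_G:*/10}
Op 8: unregister job_C -> active={job_B:*/14, job_E:*/12, job_G:*/10}
Op 9: register job_B */19 -> active={job_B:*/19, job_E:*/12, job_G:*/10}
  job_B: interval 19, next fire after T=173 is 190
  job_E: interval 12, next fire after T=173 is 180
  job_G: interval 10, next fire after T=173 is 180
Earliest = 180, winner (lex tiebreak) = job_E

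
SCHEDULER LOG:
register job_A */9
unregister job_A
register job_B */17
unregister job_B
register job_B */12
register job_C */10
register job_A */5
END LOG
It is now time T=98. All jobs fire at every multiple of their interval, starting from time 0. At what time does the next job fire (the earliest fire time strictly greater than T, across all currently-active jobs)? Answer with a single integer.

Op 1: register job_A */9 -> active={job_A:*/9}
Op 2: unregister job_A -> active={}
Op 3: register job_B */17 -> active={job_B:*/17}
Op 4: unregister job_B -> active={}
Op 5: register job_B */12 -> active={job_B:*/12}
Op 6: register job_C */10 -> active={job_B:*/12, job_C:*/10}
Op 7: register job_A */5 -> active={job_A:*/5, job_B:*/12, job_C:*/10}
  job_A: interval 5, next fire after T=98 is 100
  job_B: interval 12, next fire after T=98 is 108
  job_C: interval 10, next fire after T=98 is 100
Earliest fire time = 100 (job job_A)

Answer: 100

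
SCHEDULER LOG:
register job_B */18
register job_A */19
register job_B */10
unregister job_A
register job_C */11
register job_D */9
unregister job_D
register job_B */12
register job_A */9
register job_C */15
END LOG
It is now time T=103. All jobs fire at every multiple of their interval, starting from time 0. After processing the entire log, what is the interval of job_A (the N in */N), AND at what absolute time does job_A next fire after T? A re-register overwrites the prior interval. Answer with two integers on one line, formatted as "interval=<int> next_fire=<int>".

Answer: interval=9 next_fire=108

Derivation:
Op 1: register job_B */18 -> active={job_B:*/18}
Op 2: register job_A */19 -> active={job_A:*/19, job_B:*/18}
Op 3: register job_B */10 -> active={job_A:*/19, job_B:*/10}
Op 4: unregister job_A -> active={job_B:*/10}
Op 5: register job_C */11 -> active={job_B:*/10, job_C:*/11}
Op 6: register job_D */9 -> active={job_B:*/10, job_C:*/11, job_D:*/9}
Op 7: unregister job_D -> active={job_B:*/10, job_C:*/11}
Op 8: register job_B */12 -> active={job_B:*/12, job_C:*/11}
Op 9: register job_A */9 -> active={job_A:*/9, job_B:*/12, job_C:*/11}
Op 10: register job_C */15 -> active={job_A:*/9, job_B:*/12, job_C:*/15}
Final interval of job_A = 9
Next fire of job_A after T=103: (103//9+1)*9 = 108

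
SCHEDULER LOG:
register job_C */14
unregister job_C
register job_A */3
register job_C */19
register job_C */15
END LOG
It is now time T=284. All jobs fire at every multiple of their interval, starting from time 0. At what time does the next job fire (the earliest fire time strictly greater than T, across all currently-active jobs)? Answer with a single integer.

Op 1: register job_C */14 -> active={job_C:*/14}
Op 2: unregister job_C -> active={}
Op 3: register job_A */3 -> active={job_A:*/3}
Op 4: register job_C */19 -> active={job_A:*/3, job_C:*/19}
Op 5: register job_C */15 -> active={job_A:*/3, job_C:*/15}
  job_A: interval 3, next fire after T=284 is 285
  job_C: interval 15, next fire after T=284 is 285
Earliest fire time = 285 (job job_A)

Answer: 285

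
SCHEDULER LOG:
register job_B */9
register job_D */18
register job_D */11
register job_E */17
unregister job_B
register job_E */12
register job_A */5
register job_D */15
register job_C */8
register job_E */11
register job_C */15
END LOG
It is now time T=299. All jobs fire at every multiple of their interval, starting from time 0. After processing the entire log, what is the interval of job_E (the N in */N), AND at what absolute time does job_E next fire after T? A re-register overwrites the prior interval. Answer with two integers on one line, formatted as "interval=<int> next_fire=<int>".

Answer: interval=11 next_fire=308

Derivation:
Op 1: register job_B */9 -> active={job_B:*/9}
Op 2: register job_D */18 -> active={job_B:*/9, job_D:*/18}
Op 3: register job_D */11 -> active={job_B:*/9, job_D:*/11}
Op 4: register job_E */17 -> active={job_B:*/9, job_D:*/11, job_E:*/17}
Op 5: unregister job_B -> active={job_D:*/11, job_E:*/17}
Op 6: register job_E */12 -> active={job_D:*/11, job_E:*/12}
Op 7: register job_A */5 -> active={job_A:*/5, job_D:*/11, job_E:*/12}
Op 8: register job_D */15 -> active={job_A:*/5, job_D:*/15, job_E:*/12}
Op 9: register job_C */8 -> active={job_A:*/5, job_C:*/8, job_D:*/15, job_E:*/12}
Op 10: register job_E */11 -> active={job_A:*/5, job_C:*/8, job_D:*/15, job_E:*/11}
Op 11: register job_C */15 -> active={job_A:*/5, job_C:*/15, job_D:*/15, job_E:*/11}
Final interval of job_E = 11
Next fire of job_E after T=299: (299//11+1)*11 = 308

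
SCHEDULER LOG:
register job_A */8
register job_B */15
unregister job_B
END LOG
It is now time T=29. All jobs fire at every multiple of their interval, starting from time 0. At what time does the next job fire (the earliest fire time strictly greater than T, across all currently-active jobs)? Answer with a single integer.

Op 1: register job_A */8 -> active={job_A:*/8}
Op 2: register job_B */15 -> active={job_A:*/8, job_B:*/15}
Op 3: unregister job_B -> active={job_A:*/8}
  job_A: interval 8, next fire after T=29 is 32
Earliest fire time = 32 (job job_A)

Answer: 32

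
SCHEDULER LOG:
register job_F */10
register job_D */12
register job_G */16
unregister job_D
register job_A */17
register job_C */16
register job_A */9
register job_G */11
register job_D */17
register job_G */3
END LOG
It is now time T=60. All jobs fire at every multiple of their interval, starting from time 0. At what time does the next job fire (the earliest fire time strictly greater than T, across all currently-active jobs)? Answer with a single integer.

Op 1: register job_F */10 -> active={job_F:*/10}
Op 2: register job_D */12 -> active={job_D:*/12, job_F:*/10}
Op 3: register job_G */16 -> active={job_D:*/12, job_F:*/10, job_G:*/16}
Op 4: unregister job_D -> active={job_F:*/10, job_G:*/16}
Op 5: register job_A */17 -> active={job_A:*/17, job_F:*/10, job_G:*/16}
Op 6: register job_C */16 -> active={job_A:*/17, job_C:*/16, job_F:*/10, job_G:*/16}
Op 7: register job_A */9 -> active={job_A:*/9, job_C:*/16, job_F:*/10, job_G:*/16}
Op 8: register job_G */11 -> active={job_A:*/9, job_C:*/16, job_F:*/10, job_G:*/11}
Op 9: register job_D */17 -> active={job_A:*/9, job_C:*/16, job_D:*/17, job_F:*/10, job_G:*/11}
Op 10: register job_G */3 -> active={job_A:*/9, job_C:*/16, job_D:*/17, job_F:*/10, job_G:*/3}
  job_A: interval 9, next fire after T=60 is 63
  job_C: interval 16, next fire after T=60 is 64
  job_D: interval 17, next fire after T=60 is 68
  job_F: interval 10, next fire after T=60 is 70
  job_G: interval 3, next fire after T=60 is 63
Earliest fire time = 63 (job job_A)

Answer: 63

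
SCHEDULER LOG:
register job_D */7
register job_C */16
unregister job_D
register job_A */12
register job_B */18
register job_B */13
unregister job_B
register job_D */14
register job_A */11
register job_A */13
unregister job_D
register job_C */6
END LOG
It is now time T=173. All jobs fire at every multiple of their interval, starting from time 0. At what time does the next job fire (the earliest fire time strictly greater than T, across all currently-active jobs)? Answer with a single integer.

Op 1: register job_D */7 -> active={job_D:*/7}
Op 2: register job_C */16 -> active={job_C:*/16, job_D:*/7}
Op 3: unregister job_D -> active={job_C:*/16}
Op 4: register job_A */12 -> active={job_A:*/12, job_C:*/16}
Op 5: register job_B */18 -> active={job_A:*/12, job_B:*/18, job_C:*/16}
Op 6: register job_B */13 -> active={job_A:*/12, job_B:*/13, job_C:*/16}
Op 7: unregister job_B -> active={job_A:*/12, job_C:*/16}
Op 8: register job_D */14 -> active={job_A:*/12, job_C:*/16, job_D:*/14}
Op 9: register job_A */11 -> active={job_A:*/11, job_C:*/16, job_D:*/14}
Op 10: register job_A */13 -> active={job_A:*/13, job_C:*/16, job_D:*/14}
Op 11: unregister job_D -> active={job_A:*/13, job_C:*/16}
Op 12: register job_C */6 -> active={job_A:*/13, job_C:*/6}
  job_A: interval 13, next fire after T=173 is 182
  job_C: interval 6, next fire after T=173 is 174
Earliest fire time = 174 (job job_C)

Answer: 174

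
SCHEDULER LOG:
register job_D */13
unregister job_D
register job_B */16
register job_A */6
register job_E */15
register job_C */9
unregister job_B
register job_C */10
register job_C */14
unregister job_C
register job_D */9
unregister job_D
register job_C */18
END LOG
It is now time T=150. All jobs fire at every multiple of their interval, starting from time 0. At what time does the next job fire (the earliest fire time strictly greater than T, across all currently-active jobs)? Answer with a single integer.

Op 1: register job_D */13 -> active={job_D:*/13}
Op 2: unregister job_D -> active={}
Op 3: register job_B */16 -> active={job_B:*/16}
Op 4: register job_A */6 -> active={job_A:*/6, job_B:*/16}
Op 5: register job_E */15 -> active={job_A:*/6, job_B:*/16, job_E:*/15}
Op 6: register job_C */9 -> active={job_A:*/6, job_B:*/16, job_C:*/9, job_E:*/15}
Op 7: unregister job_B -> active={job_A:*/6, job_C:*/9, job_E:*/15}
Op 8: register job_C */10 -> active={job_A:*/6, job_C:*/10, job_E:*/15}
Op 9: register job_C */14 -> active={job_A:*/6, job_C:*/14, job_E:*/15}
Op 10: unregister job_C -> active={job_A:*/6, job_E:*/15}
Op 11: register job_D */9 -> active={job_A:*/6, job_D:*/9, job_E:*/15}
Op 12: unregister job_D -> active={job_A:*/6, job_E:*/15}
Op 13: register job_C */18 -> active={job_A:*/6, job_C:*/18, job_E:*/15}
  job_A: interval 6, next fire after T=150 is 156
  job_C: interval 18, next fire after T=150 is 162
  job_E: interval 15, next fire after T=150 is 165
Earliest fire time = 156 (job job_A)

Answer: 156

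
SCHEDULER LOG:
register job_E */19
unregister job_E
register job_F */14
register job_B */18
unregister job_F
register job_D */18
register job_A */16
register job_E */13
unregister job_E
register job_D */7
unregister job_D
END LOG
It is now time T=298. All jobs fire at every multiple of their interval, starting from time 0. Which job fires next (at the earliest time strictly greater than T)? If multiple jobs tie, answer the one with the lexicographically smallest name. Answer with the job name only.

Op 1: register job_E */19 -> active={job_E:*/19}
Op 2: unregister job_E -> active={}
Op 3: register job_F */14 -> active={job_F:*/14}
Op 4: register job_B */18 -> active={job_B:*/18, job_F:*/14}
Op 5: unregister job_F -> active={job_B:*/18}
Op 6: register job_D */18 -> active={job_B:*/18, job_D:*/18}
Op 7: register job_A */16 -> active={job_A:*/16, job_B:*/18, job_D:*/18}
Op 8: register job_E */13 -> active={job_A:*/16, job_B:*/18, job_D:*/18, job_E:*/13}
Op 9: unregister job_E -> active={job_A:*/16, job_B:*/18, job_D:*/18}
Op 10: register job_D */7 -> active={job_A:*/16, job_B:*/18, job_D:*/7}
Op 11: unregister job_D -> active={job_A:*/16, job_B:*/18}
  job_A: interval 16, next fire after T=298 is 304
  job_B: interval 18, next fire after T=298 is 306
Earliest = 304, winner (lex tiebreak) = job_A

Answer: job_A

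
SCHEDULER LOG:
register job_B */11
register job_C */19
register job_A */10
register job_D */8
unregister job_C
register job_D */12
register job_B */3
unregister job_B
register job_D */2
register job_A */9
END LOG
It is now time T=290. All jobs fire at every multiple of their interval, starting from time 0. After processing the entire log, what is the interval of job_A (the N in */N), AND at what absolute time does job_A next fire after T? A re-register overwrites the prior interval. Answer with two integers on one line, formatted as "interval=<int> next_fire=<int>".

Op 1: register job_B */11 -> active={job_B:*/11}
Op 2: register job_C */19 -> active={job_B:*/11, job_C:*/19}
Op 3: register job_A */10 -> active={job_A:*/10, job_B:*/11, job_C:*/19}
Op 4: register job_D */8 -> active={job_A:*/10, job_B:*/11, job_C:*/19, job_D:*/8}
Op 5: unregister job_C -> active={job_A:*/10, job_B:*/11, job_D:*/8}
Op 6: register job_D */12 -> active={job_A:*/10, job_B:*/11, job_D:*/12}
Op 7: register job_B */3 -> active={job_A:*/10, job_B:*/3, job_D:*/12}
Op 8: unregister job_B -> active={job_A:*/10, job_D:*/12}
Op 9: register job_D */2 -> active={job_A:*/10, job_D:*/2}
Op 10: register job_A */9 -> active={job_A:*/9, job_D:*/2}
Final interval of job_A = 9
Next fire of job_A after T=290: (290//9+1)*9 = 297

Answer: interval=9 next_fire=297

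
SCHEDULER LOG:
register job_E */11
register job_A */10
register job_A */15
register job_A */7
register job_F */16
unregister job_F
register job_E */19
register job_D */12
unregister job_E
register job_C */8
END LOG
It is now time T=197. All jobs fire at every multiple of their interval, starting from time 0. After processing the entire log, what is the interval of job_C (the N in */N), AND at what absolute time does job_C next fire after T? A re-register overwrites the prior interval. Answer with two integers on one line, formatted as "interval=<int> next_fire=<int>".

Answer: interval=8 next_fire=200

Derivation:
Op 1: register job_E */11 -> active={job_E:*/11}
Op 2: register job_A */10 -> active={job_A:*/10, job_E:*/11}
Op 3: register job_A */15 -> active={job_A:*/15, job_E:*/11}
Op 4: register job_A */7 -> active={job_A:*/7, job_E:*/11}
Op 5: register job_F */16 -> active={job_A:*/7, job_E:*/11, job_F:*/16}
Op 6: unregister job_F -> active={job_A:*/7, job_E:*/11}
Op 7: register job_E */19 -> active={job_A:*/7, job_E:*/19}
Op 8: register job_D */12 -> active={job_A:*/7, job_D:*/12, job_E:*/19}
Op 9: unregister job_E -> active={job_A:*/7, job_D:*/12}
Op 10: register job_C */8 -> active={job_A:*/7, job_C:*/8, job_D:*/12}
Final interval of job_C = 8
Next fire of job_C after T=197: (197//8+1)*8 = 200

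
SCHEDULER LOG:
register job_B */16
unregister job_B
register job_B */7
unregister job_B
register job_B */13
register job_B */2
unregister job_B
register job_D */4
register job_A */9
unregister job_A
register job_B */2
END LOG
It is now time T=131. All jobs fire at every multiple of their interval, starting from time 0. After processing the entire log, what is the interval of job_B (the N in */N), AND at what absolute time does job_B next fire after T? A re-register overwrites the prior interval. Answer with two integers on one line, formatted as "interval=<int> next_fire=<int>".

Answer: interval=2 next_fire=132

Derivation:
Op 1: register job_B */16 -> active={job_B:*/16}
Op 2: unregister job_B -> active={}
Op 3: register job_B */7 -> active={job_B:*/7}
Op 4: unregister job_B -> active={}
Op 5: register job_B */13 -> active={job_B:*/13}
Op 6: register job_B */2 -> active={job_B:*/2}
Op 7: unregister job_B -> active={}
Op 8: register job_D */4 -> active={job_D:*/4}
Op 9: register job_A */9 -> active={job_A:*/9, job_D:*/4}
Op 10: unregister job_A -> active={job_D:*/4}
Op 11: register job_B */2 -> active={job_B:*/2, job_D:*/4}
Final interval of job_B = 2
Next fire of job_B after T=131: (131//2+1)*2 = 132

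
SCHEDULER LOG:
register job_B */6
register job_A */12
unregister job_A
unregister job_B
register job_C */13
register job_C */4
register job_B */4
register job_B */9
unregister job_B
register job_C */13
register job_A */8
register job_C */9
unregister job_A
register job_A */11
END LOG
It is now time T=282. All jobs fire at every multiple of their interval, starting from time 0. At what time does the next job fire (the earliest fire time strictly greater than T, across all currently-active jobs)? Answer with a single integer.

Op 1: register job_B */6 -> active={job_B:*/6}
Op 2: register job_A */12 -> active={job_A:*/12, job_B:*/6}
Op 3: unregister job_A -> active={job_B:*/6}
Op 4: unregister job_B -> active={}
Op 5: register job_C */13 -> active={job_C:*/13}
Op 6: register job_C */4 -> active={job_C:*/4}
Op 7: register job_B */4 -> active={job_B:*/4, job_C:*/4}
Op 8: register job_B */9 -> active={job_B:*/9, job_C:*/4}
Op 9: unregister job_B -> active={job_C:*/4}
Op 10: register job_C */13 -> active={job_C:*/13}
Op 11: register job_A */8 -> active={job_A:*/8, job_C:*/13}
Op 12: register job_C */9 -> active={job_A:*/8, job_C:*/9}
Op 13: unregister job_A -> active={job_C:*/9}
Op 14: register job_A */11 -> active={job_A:*/11, job_C:*/9}
  job_A: interval 11, next fire after T=282 is 286
  job_C: interval 9, next fire after T=282 is 288
Earliest fire time = 286 (job job_A)

Answer: 286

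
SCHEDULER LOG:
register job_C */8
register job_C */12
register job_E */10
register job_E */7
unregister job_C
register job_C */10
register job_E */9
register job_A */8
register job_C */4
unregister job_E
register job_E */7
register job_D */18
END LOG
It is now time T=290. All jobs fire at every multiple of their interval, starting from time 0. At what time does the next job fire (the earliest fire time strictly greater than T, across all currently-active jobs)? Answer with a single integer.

Answer: 292

Derivation:
Op 1: register job_C */8 -> active={job_C:*/8}
Op 2: register job_C */12 -> active={job_C:*/12}
Op 3: register job_E */10 -> active={job_C:*/12, job_E:*/10}
Op 4: register job_E */7 -> active={job_C:*/12, job_E:*/7}
Op 5: unregister job_C -> active={job_E:*/7}
Op 6: register job_C */10 -> active={job_C:*/10, job_E:*/7}
Op 7: register job_E */9 -> active={job_C:*/10, job_E:*/9}
Op 8: register job_A */8 -> active={job_A:*/8, job_C:*/10, job_E:*/9}
Op 9: register job_C */4 -> active={job_A:*/8, job_C:*/4, job_E:*/9}
Op 10: unregister job_E -> active={job_A:*/8, job_C:*/4}
Op 11: register job_E */7 -> active={job_A:*/8, job_C:*/4, job_E:*/7}
Op 12: register job_D */18 -> active={job_A:*/8, job_C:*/4, job_D:*/18, job_E:*/7}
  job_A: interval 8, next fire after T=290 is 296
  job_C: interval 4, next fire after T=290 is 292
  job_D: interval 18, next fire after T=290 is 306
  job_E: interval 7, next fire after T=290 is 294
Earliest fire time = 292 (job job_C)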